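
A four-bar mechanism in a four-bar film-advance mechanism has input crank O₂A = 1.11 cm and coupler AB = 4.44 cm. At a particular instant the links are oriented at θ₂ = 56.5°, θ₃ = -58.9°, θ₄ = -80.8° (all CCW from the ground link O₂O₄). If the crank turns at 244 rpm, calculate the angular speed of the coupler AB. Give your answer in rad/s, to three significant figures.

ω₂ = 25.55 rad/s (from 244 rpm).
Differentiating the loop-closure r₂e^{iθ₂}+r₃e^{iθ₃}=r₁+r₄e^{iθ₄} gives r₂ω₂e^{iθ₂}+r₃ω₃e^{iθ₃}=r₄ω₄e^{iθ₄}.
Eliminating the other unknown: ω₃ = r₂ω₂ sin(θ₄−θ₂) / [r₃ sin(θ₃−θ₄)].
Numerator sine = -0.67816; denominator sine = +0.37299.
Result = 0.0111·25.55·(-0.67816) / (0.0444·(+0.37299)) = -11.614 rad/s; magnitude 11.614 rad/s.

11.6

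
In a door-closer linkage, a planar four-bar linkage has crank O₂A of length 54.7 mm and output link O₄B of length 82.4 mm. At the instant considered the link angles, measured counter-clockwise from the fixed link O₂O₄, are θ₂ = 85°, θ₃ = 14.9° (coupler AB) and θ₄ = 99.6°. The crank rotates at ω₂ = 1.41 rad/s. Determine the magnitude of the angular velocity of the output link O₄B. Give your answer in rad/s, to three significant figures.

0.884

ω₂ = 1.41 rad/s
Differentiating the loop-closure r₂e^{iθ₂}+r₃e^{iθ₃}=r₁+r₄e^{iθ₄} gives r₂ω₂e^{iθ₂}+r₃ω₃e^{iθ₃}=r₄ω₄e^{iθ₄}.
Eliminating the other unknown: ω₄ = r₂ω₂ sin(θ₂−θ₃) / [r₄ sin(θ₄−θ₃)].
Numerator sine = +0.94029; denominator sine = +0.99572.
Result = 0.0547·1.41·(+0.94029) / (0.0824·(+0.99572)) = +0.8839 rad/s; magnitude 0.8839 rad/s.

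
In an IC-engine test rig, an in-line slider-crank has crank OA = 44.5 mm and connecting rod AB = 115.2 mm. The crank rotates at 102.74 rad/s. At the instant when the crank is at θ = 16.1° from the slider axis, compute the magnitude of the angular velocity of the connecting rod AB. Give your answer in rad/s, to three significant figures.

38.4

ω = 102.7 rad/s
The rod makes angle φ with the slider axis where L sinφ = r sinθ; differentiating, L cosφ·φ̇ = r ω cosθ.
L cosφ = √(L² − r² sin²θ) = 0.11454 m.
|ω_rod| = r ω |cosθ| / √(L² − r² sin²θ) = 0.0445·102.7·0.96078/0.11454 = 38.351 rad/s.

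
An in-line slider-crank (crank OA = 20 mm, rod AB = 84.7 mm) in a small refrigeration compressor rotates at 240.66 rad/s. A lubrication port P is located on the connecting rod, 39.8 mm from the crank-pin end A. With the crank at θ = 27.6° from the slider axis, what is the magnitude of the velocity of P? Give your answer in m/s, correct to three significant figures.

3.33

ω = 240.7 rad/s.  Crank-pin speed |V_A| = rω = 4.8132 m/s, perpendicular to OA.
Rod angle: sinφ = −(r/L) sinθ ⇒ φ = -6.281°; ω_rod = −rω cosθ/√(L²−r²sin²θ) = -50.664 rad/s.
V_P = V_A + ω_rod × AP, with AP = 0.0398 m along the rod.
Components: V_Px = −rω sinθ − a·ω_rod·sinφ = -2.4505 m/s;  V_Py = rω cosθ + a·ω_rod·cosφ = +2.2612 m/s.
|V_P| = √(V_Px² + V_Py²) = 3.3344 m/s.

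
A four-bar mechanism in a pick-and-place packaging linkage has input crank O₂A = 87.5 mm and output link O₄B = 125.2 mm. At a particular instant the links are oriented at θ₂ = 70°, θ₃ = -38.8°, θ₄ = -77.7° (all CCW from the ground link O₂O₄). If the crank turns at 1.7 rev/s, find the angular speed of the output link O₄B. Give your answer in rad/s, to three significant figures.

ω₂ = 10.68 rad/s (from 1.7 rev/s).
Differentiating the loop-closure r₂e^{iθ₂}+r₃e^{iθ₃}=r₁+r₄e^{iθ₄} gives r₂ω₂e^{iθ₂}+r₃ω₃e^{iθ₃}=r₄ω₄e^{iθ₄}.
Eliminating the other unknown: ω₄ = r₂ω₂ sin(θ₂−θ₃) / [r₄ sin(θ₄−θ₃)].
Numerator sine = +0.94665; denominator sine = -0.62796.
Result = 0.0875·10.68·(+0.94665) / (0.1252·(-0.62796)) = -11.253 rad/s; magnitude 11.253 rad/s.

11.3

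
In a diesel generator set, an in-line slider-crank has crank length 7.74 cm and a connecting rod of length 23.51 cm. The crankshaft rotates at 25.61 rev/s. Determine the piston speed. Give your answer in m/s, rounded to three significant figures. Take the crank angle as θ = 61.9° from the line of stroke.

ω = 2π·25.6 = 160.9 rad/s
For an in-line slider-crank, x = r cosθ + √(L² − r² sin²θ), so v = −rω sinθ·[1 + r cosθ/√(L² − r² sin²θ)].
With r = 0.0774 m, L = 0.2351 m, θ = 61.9°: √(L² − r² sin²θ) = 0.22497 m.
v = −0.0774·160.9·0.88213·[1 + 0.0774·0.47101/0.22497] = -12.767 m/s.
|v| = 12.767 m/s.

12.8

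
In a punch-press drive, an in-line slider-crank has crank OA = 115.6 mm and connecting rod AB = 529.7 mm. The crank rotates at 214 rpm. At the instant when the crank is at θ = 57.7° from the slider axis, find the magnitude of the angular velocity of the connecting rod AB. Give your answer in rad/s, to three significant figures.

ω = 22.41 rad/s (converted from 214 rpm).
The rod makes angle φ with the slider axis where L sinφ = r sinθ; differentiating, L cosφ·φ̇ = r ω cosθ.
L cosφ = √(L² − r² sin²θ) = 0.52061 m.
|ω_rod| = r ω |cosθ| / √(L² − r² sin²θ) = 0.1156·22.41·0.53435/0.52061 = 2.659 rad/s.

2.66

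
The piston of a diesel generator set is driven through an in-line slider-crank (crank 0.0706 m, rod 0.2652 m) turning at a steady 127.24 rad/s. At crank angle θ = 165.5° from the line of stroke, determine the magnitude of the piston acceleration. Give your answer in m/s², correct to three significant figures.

ω = 127.2 rad/s
x(θ) = r cosθ + √(L² − r² sin²θ); with ω constant, a = ω²·d²x/dθ².
d²x/dθ² = −r cosθ − r²(cos2θ)/√u − r⁴ sin²2θ/(4u^{3/2}),  u = L² − r² sin²θ = 0.0700186 m².
Substituting r = 0.0706 m, L = 0.2652 m, θ = 165.5°: d²x/dθ² = +0.051798 m.
a = ω²·d²x/dθ² = (127.2)²·(+0.051798) = +838.6 m/s²;  |a| = 838.6 m/s².

839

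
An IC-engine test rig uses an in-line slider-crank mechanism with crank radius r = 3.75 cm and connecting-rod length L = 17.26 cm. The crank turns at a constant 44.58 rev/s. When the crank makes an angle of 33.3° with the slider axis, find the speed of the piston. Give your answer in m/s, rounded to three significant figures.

6.82

ω = 2π·44.6 = 280.1 rad/s
For an in-line slider-crank, x = r cosθ + √(L² − r² sin²θ), so v = −rω sinθ·[1 + r cosθ/√(L² − r² sin²θ)].
With r = 0.0375 m, L = 0.1726 m, θ = 33.3°: √(L² − r² sin²θ) = 0.17137 m.
v = −0.0375·280.1·0.54902·[1 + 0.0375·0.83581/0.17137] = -6.8216 m/s.
|v| = 6.8216 m/s.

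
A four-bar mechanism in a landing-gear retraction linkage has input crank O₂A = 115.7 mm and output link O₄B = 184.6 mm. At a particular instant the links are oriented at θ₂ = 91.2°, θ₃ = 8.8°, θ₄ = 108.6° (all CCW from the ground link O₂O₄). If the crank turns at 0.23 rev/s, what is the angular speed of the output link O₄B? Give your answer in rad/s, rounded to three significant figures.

ω₂ = 1.445 rad/s (from 0.23 rev/s).
Differentiating the loop-closure r₂e^{iθ₂}+r₃e^{iθ₃}=r₁+r₄e^{iθ₄} gives r₂ω₂e^{iθ₂}+r₃ω₃e^{iθ₃}=r₄ω₄e^{iθ₄}.
Eliminating the other unknown: ω₄ = r₂ω₂ sin(θ₂−θ₃) / [r₄ sin(θ₄−θ₃)].
Numerator sine = +0.99122; denominator sine = +0.98541.
Result = 0.1157·1.445·(+0.99122) / (0.1846·(+0.98541)) = +0.91109 rad/s; magnitude 0.91109 rad/s.

0.911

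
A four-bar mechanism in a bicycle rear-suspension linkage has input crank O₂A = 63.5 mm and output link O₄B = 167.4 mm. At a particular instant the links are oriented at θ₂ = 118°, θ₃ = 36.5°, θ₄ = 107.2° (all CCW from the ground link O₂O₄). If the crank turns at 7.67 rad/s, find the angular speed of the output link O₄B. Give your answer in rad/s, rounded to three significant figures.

ω₂ = 7.67 rad/s
Differentiating the loop-closure r₂e^{iθ₂}+r₃e^{iθ₃}=r₁+r₄e^{iθ₄} gives r₂ω₂e^{iθ₂}+r₃ω₃e^{iθ₃}=r₄ω₄e^{iθ₄}.
Eliminating the other unknown: ω₄ = r₂ω₂ sin(θ₂−θ₃) / [r₄ sin(θ₄−θ₃)].
Numerator sine = +0.98902; denominator sine = +0.94380.
Result = 0.0635·7.67·(+0.98902) / (0.1674·(+0.94380)) = +3.0489 rad/s; magnitude 3.0489 rad/s.

3.05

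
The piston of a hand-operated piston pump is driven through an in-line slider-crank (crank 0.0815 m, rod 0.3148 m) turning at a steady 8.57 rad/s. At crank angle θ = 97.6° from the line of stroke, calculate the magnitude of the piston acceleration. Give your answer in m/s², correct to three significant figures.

2.34

ω = 8.57 rad/s
x(θ) = r cosθ + √(L² − r² sin²θ); with ω constant, a = ω²·d²x/dθ².
d²x/dθ² = −r cosθ − r²(cos2θ)/√u − r⁴ sin²2θ/(4u^{3/2}),  u = L² − r² sin²θ = 0.092573 m².
Substituting r = 0.0815 m, L = 0.3148 m, θ = 97.6°: d²x/dθ² = +0.031819 m.
a = ω²·d²x/dθ² = (8.57)²·(+0.031819) = +2.337 m/s²;  |a| = 2.337 m/s².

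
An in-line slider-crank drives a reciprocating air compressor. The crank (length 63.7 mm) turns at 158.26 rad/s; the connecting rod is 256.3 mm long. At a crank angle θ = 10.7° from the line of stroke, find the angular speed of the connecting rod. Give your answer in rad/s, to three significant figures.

38.7

ω = 158.3 rad/s
The rod makes angle φ with the slider axis where L sinφ = r sinθ; differentiating, L cosφ·φ̇ = r ω cosθ.
L cosφ = √(L² − r² sin²θ) = 0.25603 m.
|ω_rod| = r ω |cosθ| / √(L² − r² sin²θ) = 0.0637·158.3·0.98261/0.25603 = 38.691 rad/s.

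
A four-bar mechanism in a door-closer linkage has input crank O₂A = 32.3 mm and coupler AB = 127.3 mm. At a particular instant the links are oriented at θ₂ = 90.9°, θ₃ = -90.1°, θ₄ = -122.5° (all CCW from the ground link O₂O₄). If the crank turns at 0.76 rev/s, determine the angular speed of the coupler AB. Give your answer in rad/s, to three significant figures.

1.24

ω₂ = 4.775 rad/s (from 0.76 rev/s).
Differentiating the loop-closure r₂e^{iθ₂}+r₃e^{iθ₃}=r₁+r₄e^{iθ₄} gives r₂ω₂e^{iθ₂}+r₃ω₃e^{iθ₃}=r₄ω₄e^{iθ₄}.
Eliminating the other unknown: ω₃ = r₂ω₂ sin(θ₄−θ₂) / [r₃ sin(θ₃−θ₄)].
Numerator sine = +0.55048; denominator sine = +0.53583.
Result = 0.0323·4.775·(+0.55048) / (0.1273·(+0.53583)) = +1.2448 rad/s; magnitude 1.2448 rad/s.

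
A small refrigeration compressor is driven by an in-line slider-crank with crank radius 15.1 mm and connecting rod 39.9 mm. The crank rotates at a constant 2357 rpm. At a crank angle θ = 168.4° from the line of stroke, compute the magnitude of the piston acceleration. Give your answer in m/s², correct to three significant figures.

578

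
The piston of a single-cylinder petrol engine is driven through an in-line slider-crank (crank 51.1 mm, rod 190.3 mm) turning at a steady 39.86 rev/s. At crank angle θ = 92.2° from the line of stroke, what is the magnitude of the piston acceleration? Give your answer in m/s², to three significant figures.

1010

ω = 2π·39.9 = 250.4 rad/s
x(θ) = r cosθ + √(L² − r² sin²θ); with ω constant, a = ω²·d²x/dθ².
d²x/dθ² = −r cosθ − r²(cos2θ)/√u − r⁴ sin²2θ/(4u^{3/2}),  u = L² − r² sin²θ = 0.0336067 m².
Substituting r = 0.0511 m, L = 0.1903 m, θ = 92.2°: d²x/dθ² = +0.016162 m.
a = ω²·d²x/dθ² = (250.4)²·(+0.016162) = +1013.7 m/s²;  |a| = 1013.7 m/s².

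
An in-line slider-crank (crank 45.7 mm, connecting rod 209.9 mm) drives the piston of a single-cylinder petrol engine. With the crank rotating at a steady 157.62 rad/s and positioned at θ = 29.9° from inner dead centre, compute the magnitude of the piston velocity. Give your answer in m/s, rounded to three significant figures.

ω = 157.6 rad/s
For an in-line slider-crank, x = r cosθ + √(L² − r² sin²θ), so v = −rω sinθ·[1 + r cosθ/√(L² − r² sin²θ)].
With r = 0.0457 m, L = 0.2099 m, θ = 29.9°: √(L² − r² sin²θ) = 0.20866 m.
v = −0.0457·157.6·0.49849·[1 + 0.0457·0.86690/0.20866] = -4.2725 m/s.
|v| = 4.2725 m/s.

4.27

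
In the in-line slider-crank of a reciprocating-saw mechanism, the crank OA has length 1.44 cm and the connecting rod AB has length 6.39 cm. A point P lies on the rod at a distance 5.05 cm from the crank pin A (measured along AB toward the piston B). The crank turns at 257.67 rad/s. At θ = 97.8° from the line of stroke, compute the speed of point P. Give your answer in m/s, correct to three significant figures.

3.59

ω = 257.7 rad/s.  Crank-pin speed |V_A| = rω = 3.7104 m/s, perpendicular to OA.
Rod angle: sinφ = −(r/L) sinθ ⇒ φ = -12.901°; ω_rod = −rω cosθ/√(L²−r²sin²θ) = +8.0846 rad/s.
V_P = V_A + ω_rod × AP, with AP = 0.0505 m along the rod.
Components: V_Px = −rω sinθ − a·ω_rod·sinφ = -3.585 m/s;  V_Py = rω cosθ + a·ω_rod·cosφ = -0.1056 m/s.
|V_P| = √(V_Px² + V_Py²) = 3.5865 m/s.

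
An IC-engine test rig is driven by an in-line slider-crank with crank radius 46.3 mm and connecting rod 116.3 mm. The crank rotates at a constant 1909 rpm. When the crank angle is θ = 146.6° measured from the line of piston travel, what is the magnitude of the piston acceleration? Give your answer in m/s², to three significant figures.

1220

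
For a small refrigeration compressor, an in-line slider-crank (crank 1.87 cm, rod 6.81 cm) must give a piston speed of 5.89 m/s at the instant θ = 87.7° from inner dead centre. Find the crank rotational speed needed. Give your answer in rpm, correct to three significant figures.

For an in-line slider-crank, |v_piston| = rω|sinθ|·[1 + r cosθ/√(L² − r² sin²θ)].
With r = 0.0187 m, L = 0.0681 m, θ = 87.7°: the bracketed kinematic factor |dx/dθ| = 0.018899 m.
ω = v/|dx/dθ| = 5.89/0.018899 = 311.66 rad/s.
N = 60ω/(2π) = 2976.1 rpm.

2980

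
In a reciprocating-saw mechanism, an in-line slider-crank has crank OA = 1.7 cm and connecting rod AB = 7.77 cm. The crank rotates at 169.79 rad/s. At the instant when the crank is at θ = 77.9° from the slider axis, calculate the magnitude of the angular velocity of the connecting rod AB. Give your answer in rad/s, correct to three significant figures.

ω = 169.8 rad/s
The rod makes angle φ with the slider axis where L sinφ = r sinθ; differentiating, L cosφ·φ̇ = r ω cosθ.
L cosφ = √(L² − r² sin²θ) = 0.075901 m.
|ω_rod| = r ω |cosθ| / √(L² − r² sin²θ) = 0.017·169.8·0.20962/0.075901 = 7.9715 rad/s.

7.97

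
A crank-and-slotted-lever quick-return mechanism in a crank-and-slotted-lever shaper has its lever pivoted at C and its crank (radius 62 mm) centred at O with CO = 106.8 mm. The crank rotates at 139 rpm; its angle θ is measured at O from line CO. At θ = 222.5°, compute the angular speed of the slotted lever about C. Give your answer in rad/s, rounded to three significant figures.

2.75

ω = 14.56 rad/s (from 139 rpm).
Crank pin A relative to C: A = (d + r cosθ, r sinθ); lever angle φ = atan2(r sinθ, d + r cosθ).
Differentiating tanφ: φ̇ = rω(d cosθ + r)/(d² + r² + 2dr cosθ).
d² + r² + 2dr cosθ = |CA|² = 0.00548633 m²;  d cosθ + r = -0.016741 m.
|ω_lever| = |0.062·14.56·-0.016741| / 0.00548633 = 2.7539 rad/s.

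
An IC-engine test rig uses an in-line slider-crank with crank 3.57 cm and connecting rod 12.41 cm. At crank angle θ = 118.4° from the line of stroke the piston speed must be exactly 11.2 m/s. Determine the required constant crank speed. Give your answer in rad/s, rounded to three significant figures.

415

For an in-line slider-crank, |v_piston| = rω|sinθ|·[1 + r cosθ/√(L² − r² sin²θ)].
With r = 0.0357 m, L = 0.1241 m, θ = 118.4°: the bracketed kinematic factor |dx/dθ| = 0.026962 m.
ω = v/|dx/dθ| = 11.2/0.026962 = 415.4 rad/s.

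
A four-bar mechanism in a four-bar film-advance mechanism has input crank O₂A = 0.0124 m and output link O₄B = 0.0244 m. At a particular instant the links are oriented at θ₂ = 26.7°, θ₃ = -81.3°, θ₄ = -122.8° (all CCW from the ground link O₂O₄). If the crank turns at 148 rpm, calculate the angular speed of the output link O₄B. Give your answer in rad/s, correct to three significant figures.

11.3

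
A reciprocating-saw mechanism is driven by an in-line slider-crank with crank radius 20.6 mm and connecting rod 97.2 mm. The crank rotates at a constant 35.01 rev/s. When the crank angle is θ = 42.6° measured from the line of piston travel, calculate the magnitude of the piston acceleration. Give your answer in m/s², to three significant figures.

754

ω = 2π·35 = 220 rad/s
x(θ) = r cosθ + √(L² − r² sin²θ); with ω constant, a = ω²·d²x/dθ².
d²x/dθ² = −r cosθ − r²(cos2θ)/√u − r⁴ sin²2θ/(4u^{3/2}),  u = L² − r² sin²θ = 0.00925341 m².
Substituting r = 0.0206 m, L = 0.0972 m, θ = 42.6°: d²x/dθ² = -0.015583 m.
a = ω²·d²x/dθ² = (220)²·(-0.015583) = -754.04 m/s²;  |a| = 754.04 m/s².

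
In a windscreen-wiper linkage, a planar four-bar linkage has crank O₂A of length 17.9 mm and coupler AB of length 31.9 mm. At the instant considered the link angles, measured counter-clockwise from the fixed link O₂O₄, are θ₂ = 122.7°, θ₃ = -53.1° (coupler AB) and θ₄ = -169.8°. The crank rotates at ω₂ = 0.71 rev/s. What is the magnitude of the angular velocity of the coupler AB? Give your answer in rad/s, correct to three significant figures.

2.59

ω₂ = 4.461 rad/s (from 0.71 rev/s).
Differentiating the loop-closure r₂e^{iθ₂}+r₃e^{iθ₃}=r₁+r₄e^{iθ₄} gives r₂ω₂e^{iθ₂}+r₃ω₃e^{iθ₃}=r₄ω₄e^{iθ₄}.
Eliminating the other unknown: ω₃ = r₂ω₂ sin(θ₄−θ₂) / [r₃ sin(θ₃−θ₄)].
Numerator sine = +0.92388; denominator sine = +0.89337.
Result = 0.0179·4.461·(+0.92388) / (0.0319·(+0.89337)) = +2.5887 rad/s; magnitude 2.5887 rad/s.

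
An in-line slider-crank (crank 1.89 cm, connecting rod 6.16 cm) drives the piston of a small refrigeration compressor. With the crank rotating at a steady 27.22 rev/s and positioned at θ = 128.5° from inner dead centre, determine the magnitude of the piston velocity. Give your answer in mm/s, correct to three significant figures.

2030

ω = 2π·27.2 = 171 rad/s
For an in-line slider-crank, x = r cosθ + √(L² − r² sin²θ), so v = −rω sinθ·[1 + r cosθ/√(L² − r² sin²θ)].
With r = 0.0189 m, L = 0.0616 m, θ = 128.5°: √(L² − r² sin²θ) = 0.059798 m.
v = −0.0189·171·0.78261·[1 + 0.0189·-0.62251/0.059798] = -2.032 m/s.
|v| = 2.032 m/s = 2032 mm/s.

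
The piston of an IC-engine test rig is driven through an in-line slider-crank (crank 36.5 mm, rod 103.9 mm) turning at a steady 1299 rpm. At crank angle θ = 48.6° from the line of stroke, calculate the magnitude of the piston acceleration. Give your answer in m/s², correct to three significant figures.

424

ω = 2π·1299/60 = 136 rad/s
x(θ) = r cosθ + √(L² − r² sin²θ); with ω constant, a = ω²·d²x/dθ².
d²x/dθ² = −r cosθ − r²(cos2θ)/√u − r⁴ sin²2θ/(4u^{3/2}),  u = L² − r² sin²θ = 0.0100456 m².
Substituting r = 0.0365 m, L = 0.1039 m, θ = 48.6°: d²x/dθ² = -0.022906 m.
a = ω²·d²x/dθ² = (136)²·(-0.022906) = -423.86 m/s²;  |a| = 423.86 m/s².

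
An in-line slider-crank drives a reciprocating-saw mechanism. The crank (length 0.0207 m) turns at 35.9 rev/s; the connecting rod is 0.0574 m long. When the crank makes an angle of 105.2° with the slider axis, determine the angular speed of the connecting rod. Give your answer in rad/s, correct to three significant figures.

ω = 225.6 rad/s (converted from 35.9 rev/s).
The rod makes angle φ with the slider axis where L sinφ = r sinθ; differentiating, L cosφ·φ̇ = r ω cosθ.
L cosφ = √(L² − r² sin²θ) = 0.053812 m.
|ω_rod| = r ω |cosθ| / √(L² − r² sin²θ) = 0.0207·225.6·0.26219/0.053812 = 22.75 rad/s.

22.7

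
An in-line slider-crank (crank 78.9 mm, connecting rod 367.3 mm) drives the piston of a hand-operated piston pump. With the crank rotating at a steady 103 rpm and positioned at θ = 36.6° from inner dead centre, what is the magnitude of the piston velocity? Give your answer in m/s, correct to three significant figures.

ω = 2π·103/60 = 10.79 rad/s
For an in-line slider-crank, x = r cosθ + √(L² − r² sin²θ), so v = −rω sinθ·[1 + r cosθ/√(L² − r² sin²θ)].
With r = 0.0789 m, L = 0.3673 m, θ = 36.6°: √(L² − r² sin²θ) = 0.36428 m.
v = −0.0789·10.79·0.59622·[1 + 0.0789·0.80282/0.36428] = -0.59563 m/s.
|v| = 0.59563 m/s.

0.596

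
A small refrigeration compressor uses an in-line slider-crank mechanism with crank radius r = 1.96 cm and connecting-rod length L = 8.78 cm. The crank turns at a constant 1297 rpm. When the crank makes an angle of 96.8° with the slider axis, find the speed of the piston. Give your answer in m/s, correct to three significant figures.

ω = 2π·1297/60 = 135.8 rad/s
For an in-line slider-crank, x = r cosθ + √(L² − r² sin²θ), so v = −rω sinθ·[1 + r cosθ/√(L² − r² sin²θ)].
With r = 0.0196 m, L = 0.0878 m, θ = 96.8°: √(L² − r² sin²θ) = 0.085616 m.
v = −0.0196·135.8·0.99297·[1 + 0.0196·-0.11840/0.085616] = -2.5717 m/s.
|v| = 2.5717 m/s.

2.57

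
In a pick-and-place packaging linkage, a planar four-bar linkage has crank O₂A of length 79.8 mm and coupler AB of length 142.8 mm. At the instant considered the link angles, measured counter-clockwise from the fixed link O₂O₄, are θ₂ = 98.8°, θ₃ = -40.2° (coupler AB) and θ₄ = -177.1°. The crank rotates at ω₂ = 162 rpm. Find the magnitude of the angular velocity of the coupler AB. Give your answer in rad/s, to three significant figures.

13.8

ω₂ = 16.96 rad/s (from 162 rpm).
Differentiating the loop-closure r₂e^{iθ₂}+r₃e^{iθ₃}=r₁+r₄e^{iθ₄} gives r₂ω₂e^{iθ₂}+r₃ω₃e^{iθ₃}=r₄ω₄e^{iθ₄}.
Eliminating the other unknown: ω₃ = r₂ω₂ sin(θ₄−θ₂) / [r₃ sin(θ₃−θ₄)].
Numerator sine = +0.99470; denominator sine = +0.68327.
Result = 0.0798·16.96·(+0.99470) / (0.1428·(+0.68327)) = +13.801 rad/s; magnitude 13.801 rad/s.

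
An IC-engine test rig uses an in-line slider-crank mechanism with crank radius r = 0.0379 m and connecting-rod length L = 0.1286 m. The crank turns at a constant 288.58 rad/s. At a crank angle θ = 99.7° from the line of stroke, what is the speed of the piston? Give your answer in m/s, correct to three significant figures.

10.2

ω = 288.6 rad/s
For an in-line slider-crank, x = r cosθ + √(L² − r² sin²θ), so v = −rω sinθ·[1 + r cosθ/√(L² − r² sin²θ)].
With r = 0.0379 m, L = 0.1286 m, θ = 99.7°: √(L² − r² sin²θ) = 0.12305 m.
v = −0.0379·288.6·0.98570·[1 + 0.0379·-0.16849/0.12305] = -10.221 m/s.
|v| = 10.221 m/s.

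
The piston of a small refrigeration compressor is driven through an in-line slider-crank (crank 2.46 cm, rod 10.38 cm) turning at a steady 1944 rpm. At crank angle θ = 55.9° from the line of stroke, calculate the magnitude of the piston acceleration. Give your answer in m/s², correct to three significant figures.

483

ω = 2π·1944/60 = 203.6 rad/s
x(θ) = r cosθ + √(L² − r² sin²θ); with ω constant, a = ω²·d²x/dθ².
d²x/dθ² = −r cosθ − r²(cos2θ)/√u − r⁴ sin²2θ/(4u^{3/2}),  u = L² − r² sin²θ = 0.0103595 m².
Substituting r = 0.0246 m, L = 0.1038 m, θ = 55.9°: d²x/dθ² = -0.011659 m.
a = ω²·d²x/dθ² = (203.6)²·(-0.011659) = -483.16 m/s²;  |a| = 483.16 m/s².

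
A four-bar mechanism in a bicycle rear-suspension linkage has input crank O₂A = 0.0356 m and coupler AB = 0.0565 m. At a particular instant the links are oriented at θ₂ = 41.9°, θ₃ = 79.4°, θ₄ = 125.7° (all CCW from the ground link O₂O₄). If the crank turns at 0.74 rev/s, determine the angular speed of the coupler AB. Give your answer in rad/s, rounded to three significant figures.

4.03

ω₂ = 4.65 rad/s (from 0.74 rev/s).
Differentiating the loop-closure r₂e^{iθ₂}+r₃e^{iθ₃}=r₁+r₄e^{iθ₄} gives r₂ω₂e^{iθ₂}+r₃ω₃e^{iθ₃}=r₄ω₄e^{iθ₄}.
Eliminating the other unknown: ω₃ = r₂ω₂ sin(θ₄−θ₂) / [r₃ sin(θ₃−θ₄)].
Numerator sine = +0.99415; denominator sine = -0.72297.
Result = 0.0356·4.65·(+0.99415) / (0.0565·(-0.72297)) = -4.0285 rad/s; magnitude 4.0285 rad/s.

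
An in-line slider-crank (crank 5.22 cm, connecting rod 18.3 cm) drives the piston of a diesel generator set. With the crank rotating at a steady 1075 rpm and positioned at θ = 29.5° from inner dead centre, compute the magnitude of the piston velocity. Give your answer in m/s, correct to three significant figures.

ω = 2π·1075/60 = 112.6 rad/s
For an in-line slider-crank, x = r cosθ + √(L² − r² sin²θ), so v = −rω sinθ·[1 + r cosθ/√(L² − r² sin²θ)].
With r = 0.0522 m, L = 0.183 m, θ = 29.5°: √(L² − r² sin²θ) = 0.18119 m.
v = −0.0522·112.6·0.49242·[1 + 0.0522·0.87036/0.18119] = -3.6192 m/s.
|v| = 3.6192 m/s.

3.62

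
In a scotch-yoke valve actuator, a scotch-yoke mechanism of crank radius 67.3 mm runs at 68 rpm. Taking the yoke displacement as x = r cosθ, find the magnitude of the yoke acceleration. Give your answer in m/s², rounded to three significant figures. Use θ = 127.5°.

ω = 7.121 rad/s (from 68 rpm).
x = r cosθ ⇒ ẍ = −rω² cosθ (ω constant).
|a| = rω²|cosθ| = 0.0673·(7.121)²·|cos 127.5°| = 2.0775 m/s².

2.08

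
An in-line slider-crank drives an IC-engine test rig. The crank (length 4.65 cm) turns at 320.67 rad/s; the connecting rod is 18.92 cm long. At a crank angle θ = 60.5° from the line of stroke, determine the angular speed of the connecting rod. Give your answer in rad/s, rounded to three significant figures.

39.7

ω = 320.7 rad/s
The rod makes angle φ with the slider axis where L sinφ = r sinθ; differentiating, L cosφ·φ̇ = r ω cosθ.
L cosφ = √(L² − r² sin²θ) = 0.18482 m.
|ω_rod| = r ω |cosθ| / √(L² − r² sin²θ) = 0.0465·320.7·0.49242/0.18482 = 39.728 rad/s.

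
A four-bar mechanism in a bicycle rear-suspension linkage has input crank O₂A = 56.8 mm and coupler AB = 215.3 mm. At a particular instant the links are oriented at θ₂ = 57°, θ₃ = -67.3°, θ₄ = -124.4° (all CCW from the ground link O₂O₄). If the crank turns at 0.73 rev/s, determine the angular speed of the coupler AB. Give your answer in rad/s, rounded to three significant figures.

0.0352

ω₂ = 4.587 rad/s (from 0.73 rev/s).
Differentiating the loop-closure r₂e^{iθ₂}+r₃e^{iθ₃}=r₁+r₄e^{iθ₄} gives r₂ω₂e^{iθ₂}+r₃ω₃e^{iθ₃}=r₄ω₄e^{iθ₄}.
Eliminating the other unknown: ω₃ = r₂ω₂ sin(θ₄−θ₂) / [r₃ sin(θ₃−θ₄)].
Numerator sine = +0.02443; denominator sine = +0.83962.
Result = 0.0568·4.587·(+0.02443) / (0.2153·(+0.83962)) = +0.035212 rad/s; magnitude 0.035212 rad/s.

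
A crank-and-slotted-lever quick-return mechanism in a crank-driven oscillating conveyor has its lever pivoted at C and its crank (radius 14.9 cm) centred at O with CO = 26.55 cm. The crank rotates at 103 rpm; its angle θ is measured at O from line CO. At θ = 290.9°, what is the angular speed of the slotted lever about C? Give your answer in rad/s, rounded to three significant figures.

3.24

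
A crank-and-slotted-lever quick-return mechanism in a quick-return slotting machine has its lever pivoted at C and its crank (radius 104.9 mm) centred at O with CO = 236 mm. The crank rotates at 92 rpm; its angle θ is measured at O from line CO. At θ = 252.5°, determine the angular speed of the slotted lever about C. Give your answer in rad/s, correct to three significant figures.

0.662

ω = 9.634 rad/s (from 92 rpm).
Crank pin A relative to C: A = (d + r cosθ, r sinθ); lever angle φ = atan2(r sinθ, d + r cosθ).
Differentiating tanφ: φ̇ = rω(d cosθ + r)/(d² + r² + 2dr cosθ).
d² + r² + 2dr cosθ = |CA|² = 0.0518112 m²;  d cosθ + r = +0.033933 m.
|ω_lever| = |0.1049·9.634·+0.033933| / 0.0518112 = 0.66191 rad/s.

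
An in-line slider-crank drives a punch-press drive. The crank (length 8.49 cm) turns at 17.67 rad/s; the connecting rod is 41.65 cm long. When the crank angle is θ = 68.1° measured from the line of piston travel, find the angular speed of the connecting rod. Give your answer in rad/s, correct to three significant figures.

1.37

ω = 17.67 rad/s
The rod makes angle φ with the slider axis where L sinφ = r sinθ; differentiating, L cosφ·φ̇ = r ω cosθ.
L cosφ = √(L² − r² sin²θ) = 0.40898 m.
|ω_rod| = r ω |cosθ| / √(L² − r² sin²θ) = 0.0849·17.67·0.37299/0.40898 = 1.3681 rad/s.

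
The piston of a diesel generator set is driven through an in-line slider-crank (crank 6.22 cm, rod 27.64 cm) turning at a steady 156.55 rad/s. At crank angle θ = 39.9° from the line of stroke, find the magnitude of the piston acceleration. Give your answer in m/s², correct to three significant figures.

1240

ω = 156.6 rad/s
x(θ) = r cosθ + √(L² − r² sin²θ); with ω constant, a = ω²·d²x/dθ².
d²x/dθ² = −r cosθ − r²(cos2θ)/√u − r⁴ sin²2θ/(4u^{3/2}),  u = L² − r² sin²θ = 0.0748051 m².
Substituting r = 0.0622 m, L = 0.2764 m, θ = 39.9°: d²x/dθ² = -0.0504 m.
a = ω²·d²x/dθ² = (156.6)²·(-0.0504) = -1235.2 m/s²;  |a| = 1235.2 m/s².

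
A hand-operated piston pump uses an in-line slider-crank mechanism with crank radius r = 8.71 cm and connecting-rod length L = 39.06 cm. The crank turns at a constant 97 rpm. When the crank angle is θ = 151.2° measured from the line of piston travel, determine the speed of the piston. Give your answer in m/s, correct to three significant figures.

0.342

ω = 2π·97/60 = 10.16 rad/s
For an in-line slider-crank, x = r cosθ + √(L² − r² sin²θ), so v = −rω sinθ·[1 + r cosθ/√(L² − r² sin²θ)].
With r = 0.0871 m, L = 0.3906 m, θ = 151.2°: √(L² − r² sin²θ) = 0.38834 m.
v = −0.0871·10.16·0.48175·[1 + 0.0871·-0.87631/0.38834] = -0.34246 m/s.
|v| = 0.34246 m/s.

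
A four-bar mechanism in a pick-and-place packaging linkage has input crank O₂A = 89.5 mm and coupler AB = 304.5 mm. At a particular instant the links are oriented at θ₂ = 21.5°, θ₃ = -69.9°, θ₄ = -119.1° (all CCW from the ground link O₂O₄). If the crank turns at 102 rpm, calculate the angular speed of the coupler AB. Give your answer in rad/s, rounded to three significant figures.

2.63

ω₂ = 10.68 rad/s (from 102 rpm).
Differentiating the loop-closure r₂e^{iθ₂}+r₃e^{iθ₃}=r₁+r₄e^{iθ₄} gives r₂ω₂e^{iθ₂}+r₃ω₃e^{iθ₃}=r₄ω₄e^{iθ₄}.
Eliminating the other unknown: ω₃ = r₂ω₂ sin(θ₄−θ₂) / [r₃ sin(θ₃−θ₄)].
Numerator sine = -0.63473; denominator sine = +0.75700.
Result = 0.0895·10.68·(-0.63473) / (0.3045·(+0.75700)) = -2.6325 rad/s; magnitude 2.6325 rad/s.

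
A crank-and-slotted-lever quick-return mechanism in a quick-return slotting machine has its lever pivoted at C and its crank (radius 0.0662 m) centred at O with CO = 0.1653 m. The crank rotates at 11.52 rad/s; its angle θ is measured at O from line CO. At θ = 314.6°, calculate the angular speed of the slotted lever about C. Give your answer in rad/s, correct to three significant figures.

ω = 11.52 rad/s
Crank pin A relative to C: A = (d + r cosθ, r sinθ); lever angle φ = atan2(r sinθ, d + r cosθ).
Differentiating tanφ: φ̇ = rω(d cosθ + r)/(d² + r² + 2dr cosθ).
d² + r² + 2dr cosθ = |CA|² = 0.0470737 m²;  d cosθ + r = +0.18227 m.
|ω_lever| = |0.0662·11.52·+0.18227| / 0.0470737 = 2.9528 rad/s.

2.95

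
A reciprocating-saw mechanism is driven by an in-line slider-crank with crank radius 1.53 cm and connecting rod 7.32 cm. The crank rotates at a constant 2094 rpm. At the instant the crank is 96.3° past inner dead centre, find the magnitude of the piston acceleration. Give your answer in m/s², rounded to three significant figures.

ω = 2π·2094/60 = 219.3 rad/s
x(θ) = r cosθ + √(L² − r² sin²θ); with ω constant, a = ω²·d²x/dθ².
d²x/dθ² = −r cosθ − r²(cos2θ)/√u − r⁴ sin²2θ/(4u^{3/2}),  u = L² − r² sin²θ = 0.00512697 m².
Substituting r = 0.0153 m, L = 0.0732 m, θ = 96.3°: d²x/dθ² = +0.0048677 m.
a = ω²·d²x/dθ² = (219.3)²·(+0.0048677) = +234.06 m/s²;  |a| = 234.06 m/s².

234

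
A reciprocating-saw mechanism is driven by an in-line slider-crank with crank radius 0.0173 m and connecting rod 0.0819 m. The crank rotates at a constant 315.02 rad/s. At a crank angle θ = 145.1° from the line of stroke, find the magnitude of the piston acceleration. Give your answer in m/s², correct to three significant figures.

1280

ω = 315 rad/s
x(θ) = r cosθ + √(L² − r² sin²θ); with ω constant, a = ω²·d²x/dθ².
d²x/dθ² = −r cosθ − r²(cos2θ)/√u − r⁴ sin²2θ/(4u^{3/2}),  u = L² − r² sin²θ = 0.00660964 m².
Substituting r = 0.0173 m, L = 0.0819 m, θ = 145.1°: d²x/dθ² = +0.012881 m.
a = ω²·d²x/dθ² = (315)²·(+0.012881) = +1278.3 m/s²;  |a| = 1278.3 m/s².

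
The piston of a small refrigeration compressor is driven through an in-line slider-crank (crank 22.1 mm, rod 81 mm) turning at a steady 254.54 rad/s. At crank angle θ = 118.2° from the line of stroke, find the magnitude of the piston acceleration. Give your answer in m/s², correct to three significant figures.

ω = 254.5 rad/s
x(θ) = r cosθ + √(L² − r² sin²θ); with ω constant, a = ω²·d²x/dθ².
d²x/dθ² = −r cosθ − r²(cos2θ)/√u − r⁴ sin²2θ/(4u^{3/2}),  u = L² − r² sin²θ = 0.00618165 m².
Substituting r = 0.0221 m, L = 0.081 m, θ = 118.2°: d²x/dθ² = +0.013796 m.
a = ω²·d²x/dθ² = (254.5)²·(+0.013796) = +893.85 m/s²;  |a| = 893.85 m/s².

894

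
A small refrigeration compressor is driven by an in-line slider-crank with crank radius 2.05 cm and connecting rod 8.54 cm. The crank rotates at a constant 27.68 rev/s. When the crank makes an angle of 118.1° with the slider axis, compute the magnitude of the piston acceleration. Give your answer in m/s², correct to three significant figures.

ω = 2π·27.7 = 173.9 rad/s
x(θ) = r cosθ + √(L² − r² sin²θ); with ω constant, a = ω²·d²x/dθ².
d²x/dθ² = −r cosθ − r²(cos2θ)/√u − r⁴ sin²2θ/(4u^{3/2}),  u = L² − r² sin²θ = 0.00696614 m².
Substituting r = 0.0205 m, L = 0.0854 m, θ = 118.1°: d²x/dθ² = +0.012404 m.
a = ω²·d²x/dθ² = (173.9)²·(+0.012404) = +375.2 m/s²;  |a| = 375.2 m/s².

375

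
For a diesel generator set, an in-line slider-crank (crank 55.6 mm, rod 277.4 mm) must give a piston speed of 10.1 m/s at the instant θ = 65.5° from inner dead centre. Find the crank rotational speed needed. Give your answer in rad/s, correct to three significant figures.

For an in-line slider-crank, |v_piston| = rω|sinθ|·[1 + r cosθ/√(L² − r² sin²θ)].
With r = 0.0556 m, L = 0.2774 m, θ = 65.5°: the bracketed kinematic factor |dx/dθ| = 0.054871 m.
ω = v/|dx/dθ| = 10.1/0.054871 = 184.07 rad/s.

184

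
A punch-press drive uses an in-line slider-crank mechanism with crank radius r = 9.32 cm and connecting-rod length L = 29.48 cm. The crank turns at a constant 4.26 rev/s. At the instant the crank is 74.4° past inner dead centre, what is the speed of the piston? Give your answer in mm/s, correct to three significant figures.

ω = 2π·4.26 = 26.77 rad/s
For an in-line slider-crank, x = r cosθ + √(L² − r² sin²θ), so v = −rω sinθ·[1 + r cosθ/√(L² − r² sin²θ)].
With r = 0.0932 m, L = 0.2948 m, θ = 74.4°: √(L² − r² sin²θ) = 0.2808 m.
v = −0.0932·26.77·0.96316·[1 + 0.0932·0.26892/0.2808] = -2.6172 m/s.
|v| = 2.6172 m/s = 2617.2 mm/s.

2620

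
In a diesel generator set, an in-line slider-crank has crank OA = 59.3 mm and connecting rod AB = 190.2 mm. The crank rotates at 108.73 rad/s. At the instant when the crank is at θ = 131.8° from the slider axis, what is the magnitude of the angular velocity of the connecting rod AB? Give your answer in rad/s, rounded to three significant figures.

ω = 108.7 rad/s
The rod makes angle φ with the slider axis where L sinφ = r sinθ; differentiating, L cosφ·φ̇ = r ω cosθ.
L cosφ = √(L² − r² sin²θ) = 0.18499 m.
|ω_rod| = r ω |cosθ| / √(L² − r² sin²θ) = 0.0593·108.7·0.66653/0.18499 = 23.231 rad/s.

23.2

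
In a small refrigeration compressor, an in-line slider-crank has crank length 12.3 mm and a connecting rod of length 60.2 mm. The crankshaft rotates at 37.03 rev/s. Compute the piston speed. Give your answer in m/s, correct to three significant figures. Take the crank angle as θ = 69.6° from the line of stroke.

ω = 2π·37 = 232.7 rad/s
For an in-line slider-crank, x = r cosθ + √(L² − r² sin²θ), so v = −rω sinθ·[1 + r cosθ/√(L² − r² sin²θ)].
With r = 0.0123 m, L = 0.0602 m, θ = 69.6°: √(L² − r² sin²θ) = 0.059086 m.
v = −0.0123·232.7·0.93728·[1 + 0.0123·0.34857/0.059086] = -2.8769 m/s.
|v| = 2.8769 m/s.

2.88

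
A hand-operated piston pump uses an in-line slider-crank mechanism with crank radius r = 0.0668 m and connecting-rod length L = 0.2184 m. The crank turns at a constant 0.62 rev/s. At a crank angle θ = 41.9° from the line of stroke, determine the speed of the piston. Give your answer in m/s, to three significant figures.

ω = 2π·0.62 = 3.896 rad/s
For an in-line slider-crank, x = r cosθ + √(L² − r² sin²θ), so v = −rω sinθ·[1 + r cosθ/√(L² − r² sin²θ)].
With r = 0.0668 m, L = 0.2184 m, θ = 41.9°: √(L² − r² sin²θ) = 0.2138 m.
v = −0.0668·3.896·0.66783·[1 + 0.0668·0.74431/0.2138] = -0.2142 m/s.
|v| = 0.2142 m/s.

0.214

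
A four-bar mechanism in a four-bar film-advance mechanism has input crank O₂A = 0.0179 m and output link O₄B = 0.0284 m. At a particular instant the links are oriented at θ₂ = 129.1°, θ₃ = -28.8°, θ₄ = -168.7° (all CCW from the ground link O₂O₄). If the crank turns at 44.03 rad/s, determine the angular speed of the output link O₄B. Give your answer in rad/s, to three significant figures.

16.2

ω₂ = 44.03 rad/s
Differentiating the loop-closure r₂e^{iθ₂}+r₃e^{iθ₃}=r₁+r₄e^{iθ₄} gives r₂ω₂e^{iθ₂}+r₃ω₃e^{iθ₃}=r₄ω₄e^{iθ₄}.
Eliminating the other unknown: ω₄ = r₂ω₂ sin(θ₂−θ₃) / [r₄ sin(θ₄−θ₃)].
Numerator sine = +0.37622; denominator sine = -0.64412.
Result = 0.0179·44.03·(+0.37622) / (0.0284·(-0.64412)) = -16.209 rad/s; magnitude 16.209 rad/s.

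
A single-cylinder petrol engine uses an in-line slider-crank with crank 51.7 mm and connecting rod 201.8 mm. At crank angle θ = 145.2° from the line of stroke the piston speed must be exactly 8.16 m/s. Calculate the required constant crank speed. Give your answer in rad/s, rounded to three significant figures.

For an in-line slider-crank, |v_piston| = rω|sinθ|·[1 + r cosθ/√(L² − r² sin²θ)].
With r = 0.0517 m, L = 0.2018 m, θ = 145.2°: the bracketed kinematic factor |dx/dθ| = 0.023231 m.
ω = v/|dx/dθ| = 8.16/0.023231 = 351.25 rad/s.

351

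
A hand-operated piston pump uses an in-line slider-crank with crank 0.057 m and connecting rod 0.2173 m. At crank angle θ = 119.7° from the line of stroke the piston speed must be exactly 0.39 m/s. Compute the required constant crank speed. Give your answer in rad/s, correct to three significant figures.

9.09

For an in-line slider-crank, |v_piston| = rω|sinθ|·[1 + r cosθ/√(L² − r² sin²θ)].
With r = 0.057 m, L = 0.2173 m, θ = 119.7°: the bracketed kinematic factor |dx/dθ| = 0.042903 m.
ω = v/|dx/dθ| = 0.39/0.042903 = 9.0902 rad/s.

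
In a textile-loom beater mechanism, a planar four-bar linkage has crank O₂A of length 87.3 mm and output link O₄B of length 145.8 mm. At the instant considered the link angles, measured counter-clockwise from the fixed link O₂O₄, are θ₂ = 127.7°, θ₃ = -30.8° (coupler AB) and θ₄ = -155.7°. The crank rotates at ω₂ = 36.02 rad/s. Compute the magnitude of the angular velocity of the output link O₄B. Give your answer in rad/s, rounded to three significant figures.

9.64

ω₂ = 36.02 rad/s
Differentiating the loop-closure r₂e^{iθ₂}+r₃e^{iθ₃}=r₁+r₄e^{iθ₄} gives r₂ω₂e^{iθ₂}+r₃ω₃e^{iθ₃}=r₄ω₄e^{iθ₄}.
Eliminating the other unknown: ω₄ = r₂ω₂ sin(θ₂−θ₃) / [r₄ sin(θ₄−θ₃)].
Numerator sine = +0.36650; denominator sine = -0.82015.
Result = 0.0873·36.02·(+0.36650) / (0.1458·(-0.82015)) = -9.6379 rad/s; magnitude 9.6379 rad/s.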